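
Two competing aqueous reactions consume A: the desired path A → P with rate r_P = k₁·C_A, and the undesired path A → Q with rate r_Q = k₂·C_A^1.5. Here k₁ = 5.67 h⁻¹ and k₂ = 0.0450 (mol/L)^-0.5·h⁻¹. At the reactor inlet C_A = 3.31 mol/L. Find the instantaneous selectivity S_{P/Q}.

S_{P/Q} = r_P/r_Q = (k₁·C_A)/(k₂·C_A^1.5) = (k₁/k₂)·C_A^-0.5.
= (5.67×3.310) / (0.0450×3.310^1.5) = 18.77/0.2710 = 69.3.
The undesired path is higher order in A, so low C_A (CSTR or dilute feed) favours P.

69.3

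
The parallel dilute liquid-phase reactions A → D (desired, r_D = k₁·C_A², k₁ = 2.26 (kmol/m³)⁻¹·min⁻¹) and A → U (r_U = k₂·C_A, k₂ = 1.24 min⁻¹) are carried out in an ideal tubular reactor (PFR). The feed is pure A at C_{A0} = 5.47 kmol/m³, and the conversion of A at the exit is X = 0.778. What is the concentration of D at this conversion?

C_A = C_{A0}(1−X) = 1.214 kmol/m³.
Along a PFR/batch, dC_U/dC_A = −r_U/(r_D+r_U) = −k₂/(k₂+k₁·C_A).
Integrating from C_{A0} to C_A: C_U = (1.24/2.26)·ln[(1.24+2.26·5.47)/(1.24+2.26·1.21)] = 0.5487·ln(13.60/3.984) = 0.6737 kmol/m³.
Then C_D = (C_{A0}−C_A) − C_U = 4.256 − 0.6737 = 3.582 kmol/m³.

3.58 kmol/m³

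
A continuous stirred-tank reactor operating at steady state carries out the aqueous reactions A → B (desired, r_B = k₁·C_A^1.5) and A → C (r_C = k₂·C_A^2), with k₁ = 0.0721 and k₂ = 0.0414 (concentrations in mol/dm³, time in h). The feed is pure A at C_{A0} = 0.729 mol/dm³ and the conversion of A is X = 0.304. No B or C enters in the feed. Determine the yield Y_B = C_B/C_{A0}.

0.216

Exit C_A = C_{A0}(1−X) = 0.729×0.696 = 0.5074 mol/dm³.
In a CSTR the entire volume is at exit conditions, so r_B = 0.0721×0.5074^1.5 = 0.02606 and r_C = 0.0414×0.5074^2 = 0.01066.
Fraction of consumed A going to B: r_B/(r_B+r_C) = 0.7097.
C_B = 0.7097·C_{A0}·X = 0.7097×0.729×0.304 = 0.157 mol/dm³; Y_B = C_B/C_{A0} = 0.216.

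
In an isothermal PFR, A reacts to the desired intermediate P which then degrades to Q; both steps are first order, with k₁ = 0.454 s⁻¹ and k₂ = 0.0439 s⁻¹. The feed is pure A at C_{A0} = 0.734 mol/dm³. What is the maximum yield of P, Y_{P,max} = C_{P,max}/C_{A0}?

0.779

At the optimum, C_{P,max}/C_{A0} = (k₁/k₂)^[k₂/(k₂−k₁)].
= (0.454/0.0439)^(0.0439/(0.0439−0.454)) = (10.34)^(-0.1070) = 0.7787.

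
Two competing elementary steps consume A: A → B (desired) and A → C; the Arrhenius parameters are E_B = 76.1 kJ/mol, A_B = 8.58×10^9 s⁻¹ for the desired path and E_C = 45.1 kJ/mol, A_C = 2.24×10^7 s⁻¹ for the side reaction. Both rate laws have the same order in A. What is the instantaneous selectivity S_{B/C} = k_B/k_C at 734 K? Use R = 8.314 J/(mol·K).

2.38

k_B/k_C = (A_B/A_C)·exp[−(E_B−E_C)/(RT)] = (A_B/A_C)·exp[(E_C−E_B)/(RT)].
(E_C−E_B)/(RT) = (45.1−76.1)×10³/(8.314×734) = -31000/6102 = -5.080.
k_B/k_C = (8.58×10^9/2.24×10^7)·exp(-5.080) = 383.0 × 0.006220 = 2.38.
Since E_B > E_C, raising the temperature improves selectivity toward B.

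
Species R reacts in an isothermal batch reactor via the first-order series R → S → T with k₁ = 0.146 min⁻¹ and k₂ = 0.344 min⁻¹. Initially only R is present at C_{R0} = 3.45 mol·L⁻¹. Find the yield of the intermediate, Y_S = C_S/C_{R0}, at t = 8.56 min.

0.173

Solving the coupled first-order balances gives C_S(t) = [k₁/(k₂−k₁)]·C_{R0}·(e^(−k₁t) − e^(−k₂t)).
e^(−k₁t) = e^(−0.146×8.56) = e^(−1.250) = 0.2866; e^(−k₂t) = e^(−2.945) = 0.05262.
C_S = 0.146×3.45/(0.344−0.146) × (0.2866−0.05262) = 2.544×0.2340 = 0.5952 mol·L⁻¹.
Y_S = C_S/C_{R0} = 0.5952/3.45 = 0.173.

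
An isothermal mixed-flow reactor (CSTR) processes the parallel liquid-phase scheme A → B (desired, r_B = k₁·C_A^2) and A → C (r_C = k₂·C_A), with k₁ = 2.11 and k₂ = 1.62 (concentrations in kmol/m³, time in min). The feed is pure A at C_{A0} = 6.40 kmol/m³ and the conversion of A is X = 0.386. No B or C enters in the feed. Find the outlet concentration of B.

Exit C_A = C_{A0}(1−X) = 6.40×0.614 = 3.930 kmol/m³.
Rates in a CSTR are evaluated at the outlet concentration: r_B = 2.11×3.930^2 = 32.58, r_C = 1.62×3.930 = 6.366.
Fraction of consumed A going to B: r_B/(r_B+r_C) = 0.8366.
C_B = 0.8366·C_{A0}·X = 0.8366×6.40×0.386 = 2.07 kmol/m³.

2.07 kmol/m³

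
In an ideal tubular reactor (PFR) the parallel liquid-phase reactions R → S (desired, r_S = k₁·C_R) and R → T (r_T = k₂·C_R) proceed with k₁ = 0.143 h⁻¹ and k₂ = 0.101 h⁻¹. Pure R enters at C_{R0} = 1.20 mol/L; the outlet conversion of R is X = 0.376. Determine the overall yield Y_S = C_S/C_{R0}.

0.220

C_R = C_{R0}(1−X) = 0.7488 mol/L.
Both paths are first order in R, so the instantaneous fraction to S is constant: dC_S/d(−C_R) = k₁/(k₁+k₂) = 0.5861.
C_S = 0.5861·(C_{R0}−C_R) = 0.5861×0.4512 = 0.264 mol/L.
Y_S = C_S/C_{R0} = 0.2644/1.20 = 0.220.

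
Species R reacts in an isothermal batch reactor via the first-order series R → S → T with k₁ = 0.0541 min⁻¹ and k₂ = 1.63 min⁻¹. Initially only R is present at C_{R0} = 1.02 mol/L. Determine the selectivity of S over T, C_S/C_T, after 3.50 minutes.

0.196

For first-order series with pure R initially, C_S(t) = k₁C_{R0}/(k₂−k₁)·(e^(−k₁t) − e^(−k₂t)).
e^(−k₁t) = e^(−0.0541×3.50) = e^(−0.1894) = 0.8275; e^(−k₂t) = e^(−5.705) = 0.003329.
C_S = 0.0541×1.02/(1.63−0.0541) × (0.8275−0.003329) = 0.03502×0.8242 = 0.02886 mol/L.
C_R = C_{R0}e^(−k₁t) = 0.8440 mol/L, so C_T = C_{R0}−C_R−C_S = 0.1471 mol/L; C_S/C_T = 0.196.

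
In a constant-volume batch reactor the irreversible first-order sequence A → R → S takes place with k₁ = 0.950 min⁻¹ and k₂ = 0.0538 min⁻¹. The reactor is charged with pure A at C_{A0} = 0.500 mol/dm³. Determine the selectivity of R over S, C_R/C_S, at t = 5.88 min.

The intermediate concentration in a first-order A→B→C sequence is C_R = k₁C_{A0}(e^(−k₁t) − e^(−k₂t))/(k₂−k₁).
e^(−k₁t) = e^(−0.950×5.88) = e^(−5.586) = 0.003750; e^(−k₂t) = e^(−0.3163) = 0.7288.
C_R = 0.950×0.500/(0.0538−0.950) × (0.003750−0.7288) = (-0.5300)×(-0.7251) = 0.3843 mol/dm³.
C_A = C_{A0}e^(−k₁t) = 0.001875 mol/dm³, so C_S = C_{A0}−C_A−C_R = 0.1138 mol/dm³; C_R/C_S = 3.38.

3.38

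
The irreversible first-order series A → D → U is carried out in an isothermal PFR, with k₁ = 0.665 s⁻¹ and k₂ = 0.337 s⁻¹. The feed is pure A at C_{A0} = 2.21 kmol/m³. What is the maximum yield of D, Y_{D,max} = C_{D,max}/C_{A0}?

0.497

Evaluating C_D at τ_opt = ln(k₂/k₁)/(k₂−k₁) gives C_{D,max}/C_{A0} = (k₁/k₂)^[k₂/(k₂−k₁)].
= (0.665/0.337)^(0.337/(0.337−0.665)) = (1.973)^(-1.027) = 0.4974.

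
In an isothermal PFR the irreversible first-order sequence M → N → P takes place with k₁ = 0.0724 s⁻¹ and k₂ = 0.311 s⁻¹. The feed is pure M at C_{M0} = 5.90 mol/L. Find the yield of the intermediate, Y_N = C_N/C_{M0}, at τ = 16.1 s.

The intermediate concentration in a first-order A→B→C sequence is C_N = k₁C_{M0}(e^(−k₁τ) − e^(−k₂τ))/(k₂−k₁).
e^(−k₁τ) = e^(−0.0724×16.1) = e^(−1.166) = 0.3117; e^(−k₂τ) = e^(−5.007) = 0.006690.
C_N = 0.0724×5.90/(0.311−0.0724) × (0.3117−0.006690) = 1.790×0.3050 = 0.5461 mol/L.
Y_N = C_N/C_{M0} = 0.5461/5.90 = 0.0926.

0.0926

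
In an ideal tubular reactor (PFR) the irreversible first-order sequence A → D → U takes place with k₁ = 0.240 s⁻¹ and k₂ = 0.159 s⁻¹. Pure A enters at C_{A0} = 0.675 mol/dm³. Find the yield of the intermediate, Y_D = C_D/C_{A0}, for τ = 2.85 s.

The intermediate concentration in a first-order A→B→C sequence is C_D = k₁C_{A0}(e^(−k₁τ) − e^(−k₂τ))/(k₂−k₁).
e^(−k₁τ) = e^(−0.240×2.85) = e^(−0.6840) = 0.5046; e^(−k₂τ) = e^(−0.4531) = 0.6356.
C_D = 0.240×0.675/(0.159−0.240) × (0.5046−0.6356) = (-2.000)×(-0.1310) = 0.2621 mol/dm³.
Y_D = C_D/C_{A0} = 0.2621/0.675 = 0.388.

0.388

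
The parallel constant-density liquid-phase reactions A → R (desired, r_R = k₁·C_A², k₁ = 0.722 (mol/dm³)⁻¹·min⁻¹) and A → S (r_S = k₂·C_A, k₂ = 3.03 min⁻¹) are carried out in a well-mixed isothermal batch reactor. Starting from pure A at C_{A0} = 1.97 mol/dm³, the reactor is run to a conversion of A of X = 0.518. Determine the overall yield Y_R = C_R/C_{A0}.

0.133

C_A = C_{A0}(1−X) = 0.9495 mol/dm³.
Along a PFR/batch, dC_S/dC_A = −r_S/(r_R+r_S) = −k₂/(k₂+k₁·C_A).
Integrating from C_{A0} to C_A: C_S = (3.03/0.722)·ln[(3.03+0.722·1.97)/(3.03+0.722·0.950)] = 4.197·ln(4.452/3.716) = 0.7592 mol/dm³.
Then C_R = (C_{A0}−C_A) − C_S = 1.020 − 0.7592 = 0.2613 mol/dm³.
Y_R = C_R/C_{A0} = 0.2613/1.97 = 0.133.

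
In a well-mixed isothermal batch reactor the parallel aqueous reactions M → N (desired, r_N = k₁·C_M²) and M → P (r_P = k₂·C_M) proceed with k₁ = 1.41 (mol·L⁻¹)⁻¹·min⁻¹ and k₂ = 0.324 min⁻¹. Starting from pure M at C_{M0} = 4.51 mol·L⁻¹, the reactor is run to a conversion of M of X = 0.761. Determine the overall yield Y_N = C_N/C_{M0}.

C_M = C_{M0}(1−X) = 1.078 mol·L⁻¹.
Along a PFR/batch, dC_P/dC_M = −r_P/(r_N+r_P) = −k₂/(k₂+k₁·C_M).
Integrating from C_{M0} to C_M: C_P = (0.324/1.41)·ln[(0.324+1.41·4.51)/(0.324+1.41·1.08)] = 0.2298·ln(6.683/1.844) = 0.2959 mol·L⁻¹.
Then C_N = (C_{M0}−C_M) − C_P = 3.432 − 0.2959 = 3.136 mol·L⁻¹.
Y_N = C_N/C_{M0} = 3.136/4.51 = 0.695.

0.695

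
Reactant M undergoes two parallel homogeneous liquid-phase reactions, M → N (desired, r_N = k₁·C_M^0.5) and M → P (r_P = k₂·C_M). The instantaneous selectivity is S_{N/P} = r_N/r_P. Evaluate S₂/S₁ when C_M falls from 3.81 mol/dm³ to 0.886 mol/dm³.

S_{N/P} = (k₁/k₂)·C_M^-0.5, so S₂/S₁ = (C_{M,2}/C_{M,1})^-0.5.
= (0.886/3.81)^(-0.5) = (0.2325)^(-0.5) = 2.07.
Selectivity toward N rises as C_M falls — low-concentration operation is favoured.

2.07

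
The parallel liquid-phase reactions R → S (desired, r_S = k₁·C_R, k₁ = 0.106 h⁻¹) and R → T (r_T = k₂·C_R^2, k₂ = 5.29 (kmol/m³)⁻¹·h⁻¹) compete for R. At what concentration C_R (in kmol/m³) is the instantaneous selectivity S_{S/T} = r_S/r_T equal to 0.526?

0.0381 kmol/m³

S_{S/T} = (k₁/k₂)·C_R⁻¹ ⇒ C_R = (S·k₂/k₁)^(-1).
= (0.526×5.29/0.106)^(-1) = (26.25)^(-1) = 0.0381 kmol/m³.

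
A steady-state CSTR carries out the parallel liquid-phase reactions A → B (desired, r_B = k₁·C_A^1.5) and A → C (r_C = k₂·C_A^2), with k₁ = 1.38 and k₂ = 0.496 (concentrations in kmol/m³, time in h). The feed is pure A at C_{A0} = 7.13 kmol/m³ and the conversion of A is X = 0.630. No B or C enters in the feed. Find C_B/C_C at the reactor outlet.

Exit C_A = C_{A0}(1−X) = 7.13×0.370 = 2.638 kmol/m³.
A CSTR operates uniformly at the exit composition, giving r_B = 5.913 and r_C = 3.452 (each k·C_A^n at C_A = 2.638).
Overall selectivity = C_B/C_C = r_Bτ/(r_Cτ) = r_B/r_C = 1.71.

1.71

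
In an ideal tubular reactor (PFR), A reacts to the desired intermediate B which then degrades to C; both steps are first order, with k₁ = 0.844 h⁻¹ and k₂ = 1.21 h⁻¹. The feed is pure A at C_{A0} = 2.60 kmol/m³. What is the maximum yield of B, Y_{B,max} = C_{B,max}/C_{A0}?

0.304

At the optimum, C_{B,max}/C_{A0} = (k₁/k₂)^[k₂/(k₂−k₁)].
= (0.844/1.21)^(1.21/(1.21−0.844)) = (0.6975)^(3.306) = 0.3039.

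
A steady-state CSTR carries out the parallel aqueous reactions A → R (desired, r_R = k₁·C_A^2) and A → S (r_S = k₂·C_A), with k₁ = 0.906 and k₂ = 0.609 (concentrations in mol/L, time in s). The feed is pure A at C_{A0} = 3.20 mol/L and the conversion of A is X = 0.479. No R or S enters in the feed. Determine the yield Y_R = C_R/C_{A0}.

Exit C_A = C_{A0}(1−X) = 3.20×0.521 = 1.667 mol/L.
In a CSTR the entire volume is at exit conditions, so r_R = 0.906×1.667^2 = 2.518 and r_S = 0.609×1.667 = 1.015.
Fraction of consumed A going to R: r_R/(r_R+r_S) = 0.7127.
C_R = 0.7127·C_{A0}·X = 0.7127×3.20×0.479 = 1.09 mol/L; Y_R = C_R/C_{A0} = 0.341.

0.341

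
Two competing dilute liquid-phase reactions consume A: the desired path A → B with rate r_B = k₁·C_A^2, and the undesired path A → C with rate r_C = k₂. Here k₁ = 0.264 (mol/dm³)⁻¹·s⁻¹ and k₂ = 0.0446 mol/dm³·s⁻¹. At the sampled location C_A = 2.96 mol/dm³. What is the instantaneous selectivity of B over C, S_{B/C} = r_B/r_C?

S_{B/C} = r_B/r_C = (k₁·C_A^2)/(k₂) = (k₁/k₂)·C_A^2.
= (0.264×2.960^2) / (0.0446) = 2.313/0.04460 = 51.9.

51.9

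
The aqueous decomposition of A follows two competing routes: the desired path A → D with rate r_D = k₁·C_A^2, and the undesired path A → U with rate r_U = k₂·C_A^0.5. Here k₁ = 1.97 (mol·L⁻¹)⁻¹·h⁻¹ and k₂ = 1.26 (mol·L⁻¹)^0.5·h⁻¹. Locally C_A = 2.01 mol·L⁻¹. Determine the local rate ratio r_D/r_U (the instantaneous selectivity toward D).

4.46

S_{D/U} = r_D/r_U = (k₁·C_A^2)/(k₂·C_A^0.5) = (k₁/k₂)·C_A^1.5.
= (1.97×2.010^2) / (1.26×2.010^0.5) = 7.959/1.786 = 4.46.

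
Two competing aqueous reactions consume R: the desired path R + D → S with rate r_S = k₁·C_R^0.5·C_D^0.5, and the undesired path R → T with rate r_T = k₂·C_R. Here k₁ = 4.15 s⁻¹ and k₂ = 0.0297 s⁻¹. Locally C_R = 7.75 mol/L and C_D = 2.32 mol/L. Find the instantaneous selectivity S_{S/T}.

76.5

S_{S/T} = r_S/r_T = (k₁·C_R^0.5·C_D^0.5)/(k₂·C_R) = (k₁/k₂)·C_R^-0.5·C_D^0.5.
= (4.15×7.750^0.5×2.320^0.5) / (0.0297×7.750) = 17.60/0.2302 = 76.5.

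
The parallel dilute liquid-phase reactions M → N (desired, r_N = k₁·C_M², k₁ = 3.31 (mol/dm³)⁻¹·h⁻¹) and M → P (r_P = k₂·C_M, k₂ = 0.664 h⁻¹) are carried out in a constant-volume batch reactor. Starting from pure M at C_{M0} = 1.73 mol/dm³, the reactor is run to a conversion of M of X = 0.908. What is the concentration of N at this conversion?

C_M = C_{M0}(1−X) = 0.1592 mol/dm³.
Along a PFR/batch, dC_P/dC_M = −r_P/(r_N+r_P) = −k₂/(k₂+k₁·C_M).
Integrating from C_{M0} to C_M: C_P = (0.664/3.31)·ln[(0.664+3.31·1.73)/(0.664+3.31·0.159)] = 0.2006·ln(6.390/1.191) = 0.3370 mol/dm³.
Then C_N = (C_{M0}−C_M) − C_P = 1.571 − 0.3370 = 1.234 mol/dm³.

1.23 mol/dm³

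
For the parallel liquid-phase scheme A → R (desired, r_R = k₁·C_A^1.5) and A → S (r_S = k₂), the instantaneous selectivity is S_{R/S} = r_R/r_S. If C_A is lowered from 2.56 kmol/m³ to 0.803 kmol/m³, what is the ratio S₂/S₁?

S_{R/S} = (k₁/k₂)·C_A^1.5, so S₂/S₁ = (C_{A,2}/C_{A,1})^1.5.
= (0.803/2.56)^1.5 = (0.3137)^1.5 = 0.176.
Selectivity toward R falls as C_A falls — high-concentration operation is favoured.

0.176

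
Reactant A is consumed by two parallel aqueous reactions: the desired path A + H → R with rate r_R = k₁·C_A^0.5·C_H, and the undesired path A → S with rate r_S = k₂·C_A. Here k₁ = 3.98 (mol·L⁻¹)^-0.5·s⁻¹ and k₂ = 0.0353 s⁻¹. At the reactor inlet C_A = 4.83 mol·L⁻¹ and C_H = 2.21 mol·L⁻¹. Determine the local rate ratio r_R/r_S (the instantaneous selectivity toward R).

113

S_{R/S} = r_R/r_S = (k₁·C_A^0.5·C_H)/(k₂·C_A) = (k₁/k₂)·C_A^-0.5·C_H.
= (3.98×4.830^0.5×2.210) / (0.0353×4.830) = 19.33/0.1705 = 113.
The undesired path is higher order in A, so low C_A (CSTR or dilute feed) favours R.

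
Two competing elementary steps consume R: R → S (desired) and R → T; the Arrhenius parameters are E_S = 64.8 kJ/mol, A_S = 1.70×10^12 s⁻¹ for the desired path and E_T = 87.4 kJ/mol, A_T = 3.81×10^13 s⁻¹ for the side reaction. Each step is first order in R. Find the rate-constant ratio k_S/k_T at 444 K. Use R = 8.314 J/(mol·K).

20.3

k_S/k_T = (A_S/A_T)·exp[−(E_S−E_T)/(RT)] = (A_S/A_T)·exp[(E_T−E_S)/(RT)].
(E_T−E_S)/(RT) = (87.4−64.8)×10³/(8.314×444) = 22600/3691 = 6.122.
k_S/k_T = (1.70×10^12/3.81×10^13)·exp(6.122) = 0.04462 × 455.9 = 20.3.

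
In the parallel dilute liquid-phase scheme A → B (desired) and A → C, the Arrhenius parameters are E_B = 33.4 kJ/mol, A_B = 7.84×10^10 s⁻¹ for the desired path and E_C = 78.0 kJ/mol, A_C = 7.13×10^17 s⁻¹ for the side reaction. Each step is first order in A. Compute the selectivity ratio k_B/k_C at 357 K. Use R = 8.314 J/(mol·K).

Since both paths have the same order in A, the concentration cancels and S_{B/C} = k_B/k_C = (A_B/A_C)·exp[(E_C−E_B)/(RT)].
(E_C−E_B)/(RT) = (78.0−33.4)×10³/(8.314×357) = 44600/2968 = 15.03.
k_B/k_C = (7.84×10^10/7.13×10^17)·exp(15.03) = 1.100×10^-7 × 3.357×10^6 = 0.369.
Since E_B < E_C, lowering the temperature improves selectivity toward B.

0.369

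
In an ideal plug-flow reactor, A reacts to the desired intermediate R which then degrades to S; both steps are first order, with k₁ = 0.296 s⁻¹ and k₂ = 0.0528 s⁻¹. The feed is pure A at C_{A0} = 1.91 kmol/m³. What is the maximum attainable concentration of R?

1.31 kmol/m³

For a first-order series the maximum intermediate yield is C_{R,max}/C_{A0} = (k₁/k₂)^[k₂/(k₂−k₁)].
= (0.296/0.0528)^(0.0528/(0.0528−0.296)) = (5.606)^(-0.2171) = 0.6878.
C_{R,max} = 0.6878×1.91 = 1.31 kmol/m³.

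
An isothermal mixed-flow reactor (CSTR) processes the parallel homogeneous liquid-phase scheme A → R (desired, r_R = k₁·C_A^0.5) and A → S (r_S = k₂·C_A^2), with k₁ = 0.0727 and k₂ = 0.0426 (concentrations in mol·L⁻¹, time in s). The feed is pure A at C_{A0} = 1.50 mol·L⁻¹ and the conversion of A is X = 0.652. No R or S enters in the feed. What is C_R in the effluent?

0.801 mol·L⁻¹

Exit C_A = C_{A0}(1−X) = 1.50×0.348 = 0.5220 mol·L⁻¹.
Rates in a CSTR are evaluated at the outlet concentration: r_R = 0.0727×0.5220^0.5 = 0.05253, r_S = 0.0426×0.5220^2 = 0.01161.
Fraction of consumed A going to R: r_R/(r_R+r_S) = 0.8190.
C_R = 0.8190·C_{A0}·X = 0.8190×1.50×0.652 = 0.801 mol·L⁻¹.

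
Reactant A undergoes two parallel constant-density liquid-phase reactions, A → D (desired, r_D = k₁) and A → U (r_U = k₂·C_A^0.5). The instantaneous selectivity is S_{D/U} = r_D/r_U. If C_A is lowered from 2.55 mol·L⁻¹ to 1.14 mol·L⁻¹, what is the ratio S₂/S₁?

1.50

S_{D/U} = (k₁/k₂)·C_A^-0.5, so S₂/S₁ = (C_{A,2}/C_{A,1})^-0.5.
= (1.14/2.55)^(-0.5) = (0.4471)^(-0.5) = 1.50.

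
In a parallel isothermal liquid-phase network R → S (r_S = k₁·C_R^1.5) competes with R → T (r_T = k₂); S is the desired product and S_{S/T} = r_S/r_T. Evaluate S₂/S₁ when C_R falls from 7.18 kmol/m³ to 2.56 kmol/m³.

0.213

S_{S/T} = (k₁/k₂)·C_R^1.5, so S₂/S₁ = (C_{R,2}/C_{R,1})^1.5.
= (2.56/7.18)^1.5 = (0.3565)^1.5 = 0.213.
Selectivity toward S falls as C_R falls — high-concentration operation is favoured.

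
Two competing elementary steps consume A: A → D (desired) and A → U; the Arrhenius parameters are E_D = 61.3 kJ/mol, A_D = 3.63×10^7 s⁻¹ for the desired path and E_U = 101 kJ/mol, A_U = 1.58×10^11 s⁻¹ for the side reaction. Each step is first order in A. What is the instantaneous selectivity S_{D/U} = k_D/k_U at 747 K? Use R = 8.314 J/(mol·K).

k_D/k_U = (A_D/A_U)·exp[−(E_D−E_U)/(RT)] = (A_D/A_U)·exp[(E_U−E_D)/(RT)].
(E_U−E_D)/(RT) = (101−61.3)×10³/(8.314×747) = 39700/6211 = 6.392.
k_D/k_U = (3.63×10^7/1.58×10^11)·exp(6.392) = 2.297×10^-4 × 597.3 = 0.137.

0.137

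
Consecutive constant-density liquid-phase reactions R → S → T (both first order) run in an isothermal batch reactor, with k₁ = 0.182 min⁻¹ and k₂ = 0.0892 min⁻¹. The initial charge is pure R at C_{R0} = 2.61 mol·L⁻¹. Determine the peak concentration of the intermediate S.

For a first-order series the maximum intermediate yield is C_{S,max}/C_{R0} = (k₁/k₂)^[k₂/(k₂−k₁)].
= (0.182/0.0892)^(0.0892/(0.0892−0.182)) = (2.040)^(-0.9612) = 0.5039.
C_{S,max} = 0.5039×2.61 = 1.32 mol·L⁻¹.

1.32 mol·L⁻¹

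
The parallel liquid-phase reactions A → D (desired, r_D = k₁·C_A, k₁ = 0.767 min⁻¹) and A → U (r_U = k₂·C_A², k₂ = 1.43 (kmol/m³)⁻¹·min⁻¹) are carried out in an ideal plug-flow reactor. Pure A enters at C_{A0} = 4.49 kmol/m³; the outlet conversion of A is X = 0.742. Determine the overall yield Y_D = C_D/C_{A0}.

C_A = C_{A0}(1−X) = 1.158 kmol/m³.
Along a PFR/batch, dC_D/dC_A = −r_D/(r_D+r_U) = −k₁/(k₁+k₂·C_A).
Integrating from C_{A0} to C_A: C_D = (0.767/1.43)·ln[(0.767+1.43·4.49)/(0.767+1.43·1.16)] = 0.5364·ln(7.188/2.424) = 0.5831 kmol/m³.
Y_D = C_D/C_{A0} = 0.5831/4.49 = 0.130.

0.130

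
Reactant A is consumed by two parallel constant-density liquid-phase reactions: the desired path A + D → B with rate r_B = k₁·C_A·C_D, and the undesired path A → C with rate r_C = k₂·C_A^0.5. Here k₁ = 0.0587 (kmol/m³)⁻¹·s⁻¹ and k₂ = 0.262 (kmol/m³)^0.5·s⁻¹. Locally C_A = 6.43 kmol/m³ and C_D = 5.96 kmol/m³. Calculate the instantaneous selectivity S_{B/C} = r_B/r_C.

S_{B/C} = r_B/r_C = (k₁·C_A·C_D)/(k₂·C_A^0.5) = (k₁/k₂)·C_A^0.5·C_D.
= (0.0587×6.430×5.960) / (0.262×6.430^0.5) = 2.250/0.6644 = 3.39.
Since the desired path is higher order in A, keeping C_A high (PFR or concentrated feed) favours B.

3.39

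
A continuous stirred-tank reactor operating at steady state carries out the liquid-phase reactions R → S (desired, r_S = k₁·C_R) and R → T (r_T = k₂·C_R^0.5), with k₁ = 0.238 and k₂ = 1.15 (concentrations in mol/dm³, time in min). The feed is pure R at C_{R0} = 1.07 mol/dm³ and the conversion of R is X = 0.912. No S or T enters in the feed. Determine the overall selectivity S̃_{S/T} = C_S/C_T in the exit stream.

0.0635

Exit C_R = C_{R0}(1−X) = 1.07×0.0880 = 0.09416 mol/dm³.
Rates in a CSTR are evaluated at the outlet concentration: r_S = 0.238×0.09416 = 0.02241, r_T = 1.15×0.09416^0.5 = 0.3529.
Overall selectivity = C_S/C_T = r_Sτ/(r_Tτ) = r_S/r_T = 0.0635.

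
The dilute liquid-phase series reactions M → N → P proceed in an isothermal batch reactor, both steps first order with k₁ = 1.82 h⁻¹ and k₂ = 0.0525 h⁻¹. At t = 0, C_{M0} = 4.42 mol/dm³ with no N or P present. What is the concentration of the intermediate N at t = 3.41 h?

3.80 mol/dm³

For first-order series with pure M initially, C_N(t) = k₁C_{M0}/(k₂−k₁)·(e^(−k₁t) − e^(−k₂t)).
e^(−k₁t) = e^(−1.82×3.41) = e^(−6.206) = 0.002017; e^(−k₂t) = e^(−0.1790) = 0.8361.
C_N = 1.82×4.42/(0.0525−1.82) × (0.002017−0.8361) = (-4.551)×(-0.8341) = 3.796 mol/dm³.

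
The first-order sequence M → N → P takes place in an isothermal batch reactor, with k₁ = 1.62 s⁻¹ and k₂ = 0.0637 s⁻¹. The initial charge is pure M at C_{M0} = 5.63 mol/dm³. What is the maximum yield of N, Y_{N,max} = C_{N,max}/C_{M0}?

0.876

For a first-order series the maximum intermediate yield is C_{N,max}/C_{M0} = (k₁/k₂)^[k₂/(k₂−k₁)].
= (1.62/0.0637)^(0.0637/(0.0637−1.62)) = (25.43)^(-0.04093) = 0.8759.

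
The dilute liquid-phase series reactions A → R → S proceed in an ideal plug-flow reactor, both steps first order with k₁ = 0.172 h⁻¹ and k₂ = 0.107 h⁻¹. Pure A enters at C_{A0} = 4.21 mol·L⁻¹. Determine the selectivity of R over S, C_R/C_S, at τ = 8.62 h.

1.40

Solving the coupled first-order balances gives C_R(τ) = [k₁/(k₂−k₁)]·C_{A0}·(e^(−k₁τ) − e^(−k₂τ)).
e^(−k₁τ) = e^(−0.172×8.62) = e^(−1.483) = 0.2270; e^(−k₂τ) = e^(−0.9223) = 0.3976.
C_R = 0.172×4.21/(0.107−0.172) × (0.2270−0.3976) = (-11.14)×(-0.1706) = 1.900 mol·L⁻¹.
C_A = C_{A0}e^(−k₁τ) = 0.9558 mol·L⁻¹, so C_S = C_{A0}−C_A−C_R = 1.354 mol·L⁻¹; C_R/C_S = 1.40.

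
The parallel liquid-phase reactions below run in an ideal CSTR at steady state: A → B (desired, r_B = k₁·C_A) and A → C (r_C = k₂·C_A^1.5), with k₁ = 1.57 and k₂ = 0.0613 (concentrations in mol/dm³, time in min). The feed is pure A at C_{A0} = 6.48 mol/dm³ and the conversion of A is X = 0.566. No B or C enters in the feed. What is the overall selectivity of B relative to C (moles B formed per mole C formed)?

15.3

Exit C_A = C_{A0}(1−X) = 6.48×0.434 = 2.812 mol/dm³.
In a CSTR the entire volume is at exit conditions, so r_B = 1.57×2.812 = 4.415 and r_C = 0.0613×2.812^1.5 = 0.2891.
Overall selectivity = C_B/C_C = r_Bτ/(r_Cτ) = r_B/r_C = 15.3.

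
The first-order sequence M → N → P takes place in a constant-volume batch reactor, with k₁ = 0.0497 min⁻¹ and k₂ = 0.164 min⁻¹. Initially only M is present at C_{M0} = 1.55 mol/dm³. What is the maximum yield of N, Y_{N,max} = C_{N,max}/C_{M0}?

0.180

Evaluating C_N at t_opt = ln(k₂/k₁)/(k₂−k₁) gives C_{N,max}/C_{M0} = (k₁/k₂)^[k₂/(k₂−k₁)].
= (0.0497/0.164)^(0.164/(0.164−0.0497)) = (0.3030)^(1.435) = 0.1803.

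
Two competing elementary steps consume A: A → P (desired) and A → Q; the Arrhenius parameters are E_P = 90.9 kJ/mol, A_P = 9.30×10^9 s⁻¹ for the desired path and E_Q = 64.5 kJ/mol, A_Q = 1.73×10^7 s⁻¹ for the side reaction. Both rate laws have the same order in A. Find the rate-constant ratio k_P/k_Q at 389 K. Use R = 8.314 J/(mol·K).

0.153

Since both paths have the same order in A, the concentration cancels and S_{P/Q} = k_P/k_Q = (A_P/A_Q)·exp[(E_Q−E_P)/(RT)].
(E_Q−E_P)/(RT) = (64.5−90.9)×10³/(8.314×389) = -26400/3234 = -8.163.
k_P/k_Q = (9.30×10^9/1.73×10^7)·exp(-8.163) = 537.6 × 2.850×10^-4 = 0.153.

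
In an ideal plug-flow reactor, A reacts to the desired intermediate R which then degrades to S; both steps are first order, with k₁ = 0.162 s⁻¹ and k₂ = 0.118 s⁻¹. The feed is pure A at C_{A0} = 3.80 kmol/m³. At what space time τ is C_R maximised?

For first-order series the maximum of C_R occurs at τ_opt = ln(k₂/k₁)/(k₂−k₁).
= ln(0.118/0.162)/(0.118−0.162) = ln(0.7284)/-0.04400 = -0.3169/-0.04400 = 7.20 s.

7.20 s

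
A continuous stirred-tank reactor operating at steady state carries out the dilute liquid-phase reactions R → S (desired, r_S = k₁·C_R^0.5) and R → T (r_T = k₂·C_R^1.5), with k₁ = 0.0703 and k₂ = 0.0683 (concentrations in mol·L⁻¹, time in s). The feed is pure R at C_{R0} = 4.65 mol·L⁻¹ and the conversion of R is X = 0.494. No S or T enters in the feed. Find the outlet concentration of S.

0.699 mol·L⁻¹

Exit C_R = C_{R0}(1−X) = 4.65×0.506 = 2.353 mol·L⁻¹.
A CSTR operates uniformly at the exit composition, giving r_S = 0.1078 and r_T = 0.2465 (each k·C_R^n at C_R = 2.353).
Fraction of consumed R going to S: r_S/(r_S+r_T) = 0.3043.
C_S = 0.3043·C_{R0}·X = 0.3043×4.65×0.494 = 0.699 mol·L⁻¹.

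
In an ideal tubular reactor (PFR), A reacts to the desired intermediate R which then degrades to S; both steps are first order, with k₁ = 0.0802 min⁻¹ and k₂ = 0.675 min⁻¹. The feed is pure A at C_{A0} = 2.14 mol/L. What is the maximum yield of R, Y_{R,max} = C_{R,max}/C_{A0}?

0.0892

For a first-order series the maximum intermediate yield is C_{R,max}/C_{A0} = (k₁/k₂)^[k₂/(k₂−k₁)].
= (0.0802/0.675)^(0.675/(0.675−0.0802)) = (0.1188)^(1.135) = 0.08915.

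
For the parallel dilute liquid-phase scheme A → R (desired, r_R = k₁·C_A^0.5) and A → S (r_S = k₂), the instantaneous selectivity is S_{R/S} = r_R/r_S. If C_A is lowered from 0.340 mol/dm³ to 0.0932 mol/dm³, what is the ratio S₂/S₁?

S_{R/S} = (k₁/k₂)·C_A^0.5, so S₂/S₁ = (C_{A,2}/C_{A,1})^0.5.
= (0.0932/0.340)^0.5 = (0.2741)^0.5 = 0.524.
Selectivity toward R falls as C_A falls — high-concentration operation is favoured.

0.524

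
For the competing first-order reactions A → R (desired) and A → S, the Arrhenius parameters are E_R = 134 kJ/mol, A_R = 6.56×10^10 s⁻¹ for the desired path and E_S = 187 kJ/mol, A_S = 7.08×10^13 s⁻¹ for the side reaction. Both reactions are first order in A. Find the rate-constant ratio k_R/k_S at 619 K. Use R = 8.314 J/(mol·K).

With equal orders, S_{R/S} = k_R/k_S = (A_R/A_S)·exp[(E_S−E_R)/(RT)].
(E_S−E_R)/(RT) = (187−134)×10³/(8.314×619) = 53000/5146 = 10.30.
k_R/k_S = (6.56×10^10/7.08×10^13)·exp(10.30) = 9.266×10^-4 × 29689 = 27.5.
Since E_R < E_S, lowering the temperature improves selectivity toward R.

27.5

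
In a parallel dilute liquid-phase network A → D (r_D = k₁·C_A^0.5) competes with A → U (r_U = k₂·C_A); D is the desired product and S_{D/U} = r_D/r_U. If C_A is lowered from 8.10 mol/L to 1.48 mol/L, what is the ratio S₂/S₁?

2.34

S_{D/U} = (k₁/k₂)·C_A^-0.5, so S₂/S₁ = (C_{A,2}/C_{A,1})^-0.5.
= (1.48/8.10)^(-0.5) = (0.1827)^(-0.5) = 2.34.
Selectivity toward D rises as C_A falls — low-concentration operation is favoured.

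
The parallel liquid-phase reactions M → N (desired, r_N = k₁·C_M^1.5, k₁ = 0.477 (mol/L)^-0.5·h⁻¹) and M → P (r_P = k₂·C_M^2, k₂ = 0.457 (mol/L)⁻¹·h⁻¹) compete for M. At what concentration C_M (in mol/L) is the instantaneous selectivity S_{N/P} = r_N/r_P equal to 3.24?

0.104 mol/L

S_{N/P} = (k₁/k₂)·C_M^-0.5 ⇒ C_M = (S·k₂/k₁)^(-2).
= (3.24×0.457/0.477)^(-2) = (3.104)^(-2) = 0.104 mol/L.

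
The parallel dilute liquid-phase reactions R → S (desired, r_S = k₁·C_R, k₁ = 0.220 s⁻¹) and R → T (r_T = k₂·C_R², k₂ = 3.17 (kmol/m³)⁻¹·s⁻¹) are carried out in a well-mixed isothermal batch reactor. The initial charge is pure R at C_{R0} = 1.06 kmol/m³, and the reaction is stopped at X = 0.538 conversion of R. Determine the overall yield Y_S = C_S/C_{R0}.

0.0460

C_R = C_{R0}(1−X) = 0.4897 kmol/m³.
Along a PFR/batch, dC_S/dC_R = −r_S/(r_S+r_T) = −k₁/(k₁+k₂·C_R).
Integrating from C_{R0} to C_R: C_S = (0.220/3.17)·ln[(0.220+3.17·1.06)/(0.220+3.17·0.490)] = 0.06940·ln(3.580/1.772) = 0.04879 kmol/m³.
Y_S = C_S/C_{R0} = 0.04879/1.06 = 0.0460.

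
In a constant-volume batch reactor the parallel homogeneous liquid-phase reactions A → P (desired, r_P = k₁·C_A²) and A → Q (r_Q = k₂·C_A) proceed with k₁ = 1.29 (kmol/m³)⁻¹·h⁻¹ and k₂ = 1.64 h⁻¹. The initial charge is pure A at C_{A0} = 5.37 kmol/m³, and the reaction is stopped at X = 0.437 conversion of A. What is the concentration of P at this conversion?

1.79 kmol/m³

C_A = C_{A0}(1−X) = 3.023 kmol/m³.
Along a PFR/batch, dC_Q/dC_A = −r_Q/(r_P+r_Q) = −k₂/(k₂+k₁·C_A).
Integrating from C_{A0} to C_A: C_Q = (1.64/1.29)·ln[(1.64+1.29·5.37)/(1.64+1.29·3.02)] = 1.271·ln(8.567/5.540) = 0.5542 kmol/m³.
Then C_P = (C_{A0}−C_A) − C_Q = 2.347 − 0.5542 = 1.792 kmol/m³.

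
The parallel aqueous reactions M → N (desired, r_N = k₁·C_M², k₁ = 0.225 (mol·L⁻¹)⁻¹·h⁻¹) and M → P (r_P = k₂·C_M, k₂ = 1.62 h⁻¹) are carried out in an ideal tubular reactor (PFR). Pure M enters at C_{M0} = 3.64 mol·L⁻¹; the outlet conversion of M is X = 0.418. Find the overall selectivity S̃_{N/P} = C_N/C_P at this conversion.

C_M = C_{M0}(1−X) = 2.118 mol·L⁻¹.
Along a PFR/batch, dC_P/dC_M = −r_P/(r_N+r_P) = −k₂/(k₂+k₁·C_M).
Integrating from C_{M0} to C_M: C_P = (1.62/0.225)·ln[(1.62+0.225·3.64)/(1.62+0.225·2.12)] = 7.200·ln(2.439/2.097) = 1.089 mol·L⁻¹.
Then C_N = (C_{M0}−C_M) − C_P = 1.522 − 1.089 = 0.4326 mol·L⁻¹.
S̃_{N/P} = C_N/C_P = 0.4326/1.089 = 0.397.

0.397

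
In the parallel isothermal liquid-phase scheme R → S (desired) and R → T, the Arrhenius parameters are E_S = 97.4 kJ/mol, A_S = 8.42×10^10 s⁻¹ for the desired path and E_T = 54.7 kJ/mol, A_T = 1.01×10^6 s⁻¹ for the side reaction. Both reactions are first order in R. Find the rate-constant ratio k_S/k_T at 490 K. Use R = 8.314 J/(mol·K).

With equal orders, S_{S/T} = k_S/k_T = (A_S/A_T)·exp[(E_T−E_S)/(RT)].
(E_T−E_S)/(RT) = (54.7−97.4)×10³/(8.314×490) = -42700/4074 = -10.48.
k_S/k_T = (8.42×10^10/1.01×10^6)·exp(-10.48) = 83366 × 2.805×10^-5 = 2.34.
Since E_S > E_T, raising the temperature improves selectivity toward S.

2.34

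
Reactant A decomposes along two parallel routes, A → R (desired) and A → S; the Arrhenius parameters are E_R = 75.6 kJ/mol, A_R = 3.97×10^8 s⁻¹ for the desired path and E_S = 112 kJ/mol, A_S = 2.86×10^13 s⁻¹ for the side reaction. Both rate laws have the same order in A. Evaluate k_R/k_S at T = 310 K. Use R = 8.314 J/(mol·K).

18.9

k_R/k_S = (A_R/A_S)·exp[−(E_R−E_S)/(RT)] = (A_R/A_S)·exp[(E_S−E_R)/(RT)].
(E_S−E_R)/(RT) = (112−75.6)×10³/(8.314×310) = 36400/2577 = 14.12.
k_R/k_S = (3.97×10^8/2.86×10^13)·exp(14.12) = 1.388×10^-5 × 1.360×10^6 = 18.9.
Since E_R < E_S, lowering the temperature improves selectivity toward R.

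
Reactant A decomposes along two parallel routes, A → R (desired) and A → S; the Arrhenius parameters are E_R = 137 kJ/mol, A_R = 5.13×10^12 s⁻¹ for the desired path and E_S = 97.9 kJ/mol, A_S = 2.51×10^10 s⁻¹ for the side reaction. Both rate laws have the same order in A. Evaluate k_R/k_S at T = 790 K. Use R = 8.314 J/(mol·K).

0.531

k_R/k_S = (A_R/A_S)·exp[−(E_R−E_S)/(RT)] = (A_R/A_S)·exp[(E_S−E_R)/(RT)].
(E_S−E_R)/(RT) = (97.9−137)×10³/(8.314×790) = -39100/6568 = -5.953.
k_R/k_S = (5.13×10^12/2.51×10^10)·exp(-5.953) = 204.4 × 0.002598 = 0.531.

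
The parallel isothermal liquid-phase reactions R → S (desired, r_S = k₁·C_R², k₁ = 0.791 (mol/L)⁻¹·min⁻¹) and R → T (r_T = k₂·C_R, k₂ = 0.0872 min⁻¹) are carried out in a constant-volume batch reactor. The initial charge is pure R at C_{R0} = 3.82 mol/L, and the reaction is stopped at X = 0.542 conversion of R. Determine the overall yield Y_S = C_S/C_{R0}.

0.520

C_R = C_{R0}(1−X) = 1.750 mol/L.
Along a PFR/batch, dC_T/dC_R = −r_T/(r_S+r_T) = −k₂/(k₂+k₁·C_R).
Integrating from C_{R0} to C_R: C_T = (0.0872/0.791)·ln[(0.0872+0.791·3.82)/(0.0872+0.791·1.75)] = 0.1102·ln(3.109/1.471) = 0.08249 mol/L.
Then C_S = (C_{R0}−C_R) − C_T = 2.070 − 0.08249 = 1.988 mol/L.
Y_S = C_S/C_{R0} = 1.988/3.82 = 0.520.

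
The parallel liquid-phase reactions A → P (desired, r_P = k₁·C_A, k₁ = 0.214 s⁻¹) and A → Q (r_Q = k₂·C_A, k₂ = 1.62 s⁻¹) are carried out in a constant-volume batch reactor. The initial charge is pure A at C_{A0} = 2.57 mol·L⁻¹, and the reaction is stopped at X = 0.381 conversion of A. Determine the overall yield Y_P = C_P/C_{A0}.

0.0445

C_A = C_{A0}(1−X) = 1.591 mol·L⁻¹.
Both paths are first order in A, so the instantaneous fraction to P is constant: dC_P/d(−C_A) = k₁/(k₁+k₂) = 0.1167.
C_P = 0.1167·(C_{A0}−C_A) = 0.1167×0.9792 = 0.114 mol·L⁻¹.
Y_P = C_P/C_{A0} = 0.1143/2.57 = 0.0445.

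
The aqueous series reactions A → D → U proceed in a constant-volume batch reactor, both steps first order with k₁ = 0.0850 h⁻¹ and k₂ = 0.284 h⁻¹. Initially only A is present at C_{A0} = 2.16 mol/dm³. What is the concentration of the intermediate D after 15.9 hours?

The intermediate concentration in a first-order A→B→C sequence is C_D = k₁C_{A0}(e^(−k₁t) − e^(−k₂t))/(k₂−k₁).
e^(−k₁t) = e^(−0.0850×15.9) = e^(−1.352) = 0.2589; e^(−k₂t) = e^(−4.516) = 0.01094.
C_D = 0.0850×2.16/(0.284−0.0850) × (0.2589−0.01094) = 0.9226×0.2479 = 0.2287 mol/dm³.

0.229 mol/dm³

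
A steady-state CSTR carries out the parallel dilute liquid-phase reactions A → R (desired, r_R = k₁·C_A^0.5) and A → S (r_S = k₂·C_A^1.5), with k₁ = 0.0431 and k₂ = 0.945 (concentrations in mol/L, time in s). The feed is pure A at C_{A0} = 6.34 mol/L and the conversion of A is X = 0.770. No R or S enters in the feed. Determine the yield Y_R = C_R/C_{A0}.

0.0234

Exit C_A = C_{A0}(1−X) = 6.34×0.230 = 1.458 mol/L.
In a CSTR the entire volume is at exit conditions, so r_R = 0.0431×1.458^0.5 = 0.05205 and r_S = 0.945×1.458^1.5 = 1.664.
Fraction of consumed A going to R: r_R/(r_R+r_S) = 0.03033.
C_R = 0.03033·C_{A0}·X = 0.03033×6.34×0.770 = 0.148 mol/L; Y_R = C_R/C_{A0} = 0.0234.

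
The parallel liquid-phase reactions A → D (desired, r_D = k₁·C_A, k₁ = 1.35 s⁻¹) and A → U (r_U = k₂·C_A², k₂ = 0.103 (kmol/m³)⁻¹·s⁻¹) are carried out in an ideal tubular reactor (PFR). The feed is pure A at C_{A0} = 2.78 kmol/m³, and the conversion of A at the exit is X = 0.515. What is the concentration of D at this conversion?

1.24 kmol/m³

C_A = C_{A0}(1−X) = 1.348 kmol/m³.
Along a PFR/batch, dC_D/dC_A = −r_D/(r_D+r_U) = −k₁/(k₁+k₂·C_A).
Integrating from C_{A0} to C_A: C_D = (1.35/0.103)·ln[(1.35+0.103·2.78)/(1.35+0.103·1.35)] = 13.11·ln(1.636/1.489) = 1.238 kmol/m³.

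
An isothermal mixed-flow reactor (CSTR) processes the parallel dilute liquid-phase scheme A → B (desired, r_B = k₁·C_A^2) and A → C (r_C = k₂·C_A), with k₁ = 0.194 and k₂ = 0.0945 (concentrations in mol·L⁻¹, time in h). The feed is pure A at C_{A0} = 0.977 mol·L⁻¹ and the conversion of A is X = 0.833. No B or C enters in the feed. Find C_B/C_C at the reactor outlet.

0.335

Exit C_A = C_{A0}(1−X) = 0.977×0.167 = 0.1632 mol·L⁻¹.
In a CSTR the entire volume is at exit conditions, so r_B = 0.194×0.1632^2 = 0.005164 and r_C = 0.0945×0.1632 = 0.01542.
Overall selectivity = C_B/C_C = r_Bτ/(r_Cτ) = r_B/r_C = 0.335.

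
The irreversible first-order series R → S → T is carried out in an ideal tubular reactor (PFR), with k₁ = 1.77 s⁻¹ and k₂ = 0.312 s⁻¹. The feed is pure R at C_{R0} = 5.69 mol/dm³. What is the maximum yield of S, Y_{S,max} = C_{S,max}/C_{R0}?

At the optimum, C_{S,max}/C_{R0} = (k₁/k₂)^[k₂/(k₂−k₁)].
= (1.77/0.312)^(0.312/(0.312−1.77)) = (5.673)^(-0.2140) = 0.6897.

0.690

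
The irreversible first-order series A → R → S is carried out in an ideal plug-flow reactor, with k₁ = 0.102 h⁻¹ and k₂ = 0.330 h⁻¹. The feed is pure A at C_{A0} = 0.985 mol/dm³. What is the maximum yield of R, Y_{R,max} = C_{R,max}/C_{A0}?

0.183

At the optimum, C_{R,max}/C_{A0} = (k₁/k₂)^[k₂/(k₂−k₁)].
= (0.102/0.330)^(0.330/(0.330−0.102)) = (0.3091)^(1.447) = 0.1828.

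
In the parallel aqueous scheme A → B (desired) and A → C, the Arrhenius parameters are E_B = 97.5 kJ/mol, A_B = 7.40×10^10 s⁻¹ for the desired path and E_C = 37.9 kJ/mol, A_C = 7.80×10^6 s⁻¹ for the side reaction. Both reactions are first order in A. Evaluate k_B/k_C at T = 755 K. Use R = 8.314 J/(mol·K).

With equal orders, S_{B/C} = k_B/k_C = (A_B/A_C)·exp[(E_C−E_B)/(RT)].
(E_C−E_B)/(RT) = (37.9−97.5)×10³/(8.314×755) = -59600/6277 = -9.495.
k_B/k_C = (7.40×10^10/7.80×10^6)·exp(-9.495) = 9487 × 7.524×10^-5 = 0.714.
Since E_B > E_C, raising the temperature improves selectivity toward B.

0.714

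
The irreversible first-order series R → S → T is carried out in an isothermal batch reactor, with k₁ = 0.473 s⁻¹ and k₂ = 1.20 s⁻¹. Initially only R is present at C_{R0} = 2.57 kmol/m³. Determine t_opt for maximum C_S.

1.28 s

The intermediate peaks when r₁ = r₂, i.e. k₁e^(−k₁t) = k₂e^(−k₂t), giving t_opt = ln(k₂/k₁)/(k₂−k₁).
= ln(1.20/0.473)/(1.20−0.473) = ln(2.537)/0.7270 = 0.9310/0.7270 = 1.28 s.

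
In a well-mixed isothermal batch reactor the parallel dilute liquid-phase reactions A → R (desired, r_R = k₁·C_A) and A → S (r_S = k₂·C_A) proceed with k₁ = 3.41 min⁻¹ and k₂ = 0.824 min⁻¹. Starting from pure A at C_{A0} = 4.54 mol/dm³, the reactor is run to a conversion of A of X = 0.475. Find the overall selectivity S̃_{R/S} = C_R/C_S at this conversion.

4.14

C_A = C_{A0}(1−X) = 2.384 mol/dm³.
Both paths are first order in A, so the instantaneous fraction to R is constant: dC_R/d(−C_A) = k₁/(k₁+k₂) = 0.8054.
C_R = 0.8054·(C_{A0}−C_A) = 0.8054×2.156 = 1.74 mol/dm³.
C_S = (C_{A0}−C_A)−C_R = 0.4197 mol/dm³; S̃_{R/S} = 1.737/0.4197 = 4.14.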